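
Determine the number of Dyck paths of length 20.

16796

A Dyck path with 10 up-steps and 10 down-steps has semilength 10, so there are C_10 of them.
C_10 = 16796.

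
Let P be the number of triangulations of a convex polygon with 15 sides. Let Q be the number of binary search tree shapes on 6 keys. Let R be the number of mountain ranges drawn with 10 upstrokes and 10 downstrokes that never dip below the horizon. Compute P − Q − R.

725972

A convex 15-gon is triangulated into 13 triangles, and the number of such triangulations is the Catalan number C_{15−2} = C_13. So P = C_13 = 742900.
Binary trees (left/right distinguished) on n nodes are counted by C_n; here n = 6. So Q = C_6 = 132.
Paths of 10 up- and 10 down-steps that never dip below the axis are Dyck paths; their count is C_10. So R = C_10 = 16796.
P − Q − R = 742900 − 132 − 16796 = 725972.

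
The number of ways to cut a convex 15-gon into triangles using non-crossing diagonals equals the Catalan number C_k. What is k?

A convex 15-gon is triangulated into 13 triangles, and the number of such triangulations is the Catalan number C_{15−2} = C_13.

13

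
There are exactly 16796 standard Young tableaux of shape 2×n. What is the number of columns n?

Standard Young tableaux of shape 2×n are counted by C_n, and C_10 = 16796.

10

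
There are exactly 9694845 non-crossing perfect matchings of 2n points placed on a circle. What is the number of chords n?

15

Non-crossing pairings of 2n points on a circle are counted by C_n; 9694845 = C_15.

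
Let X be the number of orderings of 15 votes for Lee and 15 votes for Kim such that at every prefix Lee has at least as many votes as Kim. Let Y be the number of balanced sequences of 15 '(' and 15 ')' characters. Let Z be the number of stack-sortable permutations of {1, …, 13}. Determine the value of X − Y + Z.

Reading a vote for the leader as '(' and for the other as ')' turns such a sequence into a balanced string of 15 pairs, so the count is C_15. So X = C_15 = 9694845.
Balanced strings of n pairs of brackets are counted by C_n; here n = 15. So Y = C_15 = 9694845.
By Knuth's characterisation, the stack-sortable permutations of length 13 are the 231-avoiders, numbering C_13. So Z = C_13 = 742900.
X − Y + Z = 9694845 − 9694845 + 742900 = 742900.

742900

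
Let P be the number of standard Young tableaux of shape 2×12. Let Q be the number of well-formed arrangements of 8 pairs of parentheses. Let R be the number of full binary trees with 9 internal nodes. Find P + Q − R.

Standard Young tableaux of shape 2×n are counted by C_n; here n = 12. So P = C_12 = 208012.
Balanced strings of n pairs of brackets are counted by C_n; here n = 8. So Q = C_8 = 1430.
The number of full binary trees on 9 internal nodes is the Catalan number C_9. So R = C_9 = 4862.
P + Q − R = 208012 + 1430 − 4862 = 204580.

204580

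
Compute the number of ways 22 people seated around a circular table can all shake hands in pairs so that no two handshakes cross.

Non-crossing handshake pairings of 2n people are counted by C_n; 22 people gives n = 11.
C_11 = C_10 · 2(2·10+1)/(10+2) = 16796 · 42/12 = 58786.

58786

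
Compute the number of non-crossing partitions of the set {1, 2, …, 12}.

Non-crossing partitions of an n-element set are counted by C_n; here n = 12.
C_12 = 208012.

208012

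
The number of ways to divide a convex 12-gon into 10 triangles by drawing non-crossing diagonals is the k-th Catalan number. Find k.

10

A convex 12-gon is triangulated into 10 triangles, and the number of such triangulations is the Catalan number C_{12−2} = C_10.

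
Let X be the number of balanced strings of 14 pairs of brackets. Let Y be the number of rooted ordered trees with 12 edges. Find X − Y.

2466428

Balanced strings of n pairs of brackets are counted by C_n; here n = 14. So X = C_14 = 2674440.
A rooted plane tree with 12 edges has 13 nodes, and the count is C_12. So Y = C_12 = 208012.
X − Y = 2674440 − 208012 = 2466428.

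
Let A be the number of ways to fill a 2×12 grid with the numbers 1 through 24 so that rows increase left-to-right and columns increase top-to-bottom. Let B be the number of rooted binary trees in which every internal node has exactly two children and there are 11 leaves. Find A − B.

191216

Standard Young tableaux of shape 2×n are counted by C_n; here n = 12. So A = C_12 = 208012.
Full binary trees with 11 leaves have 11−1 = 10 internal nodes, so there are C_10 of them. So B = C_10 = 16796.
A − B = 208012 − 16796 = 191216.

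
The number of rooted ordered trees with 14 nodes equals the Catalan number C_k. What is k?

Rooted ordered (plane) trees on m nodes have m−1 edges and are counted by C_{m−1}; m = 14 gives C_13.

13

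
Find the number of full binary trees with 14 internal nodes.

The number of full binary trees on 14 internal nodes is the Catalan number C_14.
C_14 = 2674440.

2674440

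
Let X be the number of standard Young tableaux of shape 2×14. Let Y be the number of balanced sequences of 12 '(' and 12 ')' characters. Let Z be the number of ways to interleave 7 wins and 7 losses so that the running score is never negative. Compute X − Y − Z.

By the hook-length formula (or a Dyck-path bijection), SYT of shape 2×14 number C_14. So X = C_14 = 2674440.
A balanced arrangement of 12 bracket pairs is a Dyck word of semilength 12, so the count is C_12. So Y = C_12 = 208012.
Ballot sequences with n votes each where one side never trails are Dyck words, counted by C_n; here n = 7. So Z = C_7 = 429.
X − Y − Z = 2674440 − 208012 − 429 = 2465999.

2465999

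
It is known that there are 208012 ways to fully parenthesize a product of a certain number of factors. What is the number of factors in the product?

13

Parenthesizations of m factors are counted by C_{m−1}, and C_12 = 208012.
So the index is 12, and the number of factors is 12 + 1 = 13.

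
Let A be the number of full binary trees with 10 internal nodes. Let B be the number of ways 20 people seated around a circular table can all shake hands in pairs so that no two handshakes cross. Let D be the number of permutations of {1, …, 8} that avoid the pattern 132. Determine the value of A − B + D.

1430

Full binary trees with n internal nodes are counted by C_n; here n = 10. So A = C_10 = 16796.
With 20 = 2·10 people, non-crossing handshake pairings are non-crossing perfect matchings on a circle, counted by C_10. So B = C_10 = 16796.
Permutations of [n] avoiding any single length-3 pattern are counted by C_n; here n = 8. So D = C_8 = 1430.
A − B + D = 16796 − 16796 + 1430 = 1430.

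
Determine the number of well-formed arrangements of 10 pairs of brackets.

16796

With 10 pairs the number of balanced bracket strings is the Catalan number C_10.
C_10 = C(20,10)/11 = 184756/11 = 16796.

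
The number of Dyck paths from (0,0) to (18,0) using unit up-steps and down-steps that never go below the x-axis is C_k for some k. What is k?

9

Dyck paths of semilength n (length 2n) are counted by C_n; here n = 9.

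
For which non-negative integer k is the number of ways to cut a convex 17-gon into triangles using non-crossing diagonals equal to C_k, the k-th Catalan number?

The number of triangulations of a 17-gon is the Catalan number C_15 (index = sides − 2).

15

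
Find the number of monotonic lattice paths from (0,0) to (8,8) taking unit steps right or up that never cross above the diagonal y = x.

Monotone paths in an n×n grid that stay weakly below the diagonal are counted by C_n; here n = 8.
C_8 = C(16,8)/9 = 12870/9 = 1430.

1430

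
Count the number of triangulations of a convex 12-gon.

Triangulations of a convex m-gon are counted by C_{m−2}; with m = 12 this is C_10.
C_10 = C_9 · 2(2·9+1)/(9+2) = 4862 · 38/11 = 16796.

16796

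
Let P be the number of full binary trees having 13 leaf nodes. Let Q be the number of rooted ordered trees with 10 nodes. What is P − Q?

203150

A full binary tree with L leaves has L−1 internal nodes and is counted by C_{L−1}; L = 13 gives C_12. So P = C_12 = 208012.
Rooted ordered (plane) trees on m nodes have m−1 edges and are counted by C_{m−1}; m = 10 gives C_9. So Q = C_9 = 4862.
P − Q = 208012 − 4862 = 203150.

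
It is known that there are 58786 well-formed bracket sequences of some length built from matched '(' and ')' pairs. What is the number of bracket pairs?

11

Balanced strings of n bracket-pairs are counted by C_n. Since C_11 = 58786, the index is 11.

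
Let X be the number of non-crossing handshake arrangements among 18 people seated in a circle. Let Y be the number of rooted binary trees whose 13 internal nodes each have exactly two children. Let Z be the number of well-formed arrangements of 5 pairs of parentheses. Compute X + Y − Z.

747720

With 18 = 2·9 people, non-crossing handshake pairings are non-crossing perfect matchings on a circle, counted by C_9. So X = C_9 = 4862.
Full binary trees with n internal nodes are counted by C_n; here n = 13. So Y = C_13 = 742900.
With 5 pairs the number of balanced bracket strings is the Catalan number C_5. So Z = C_5 = 42.
X + Y − Z = 4862 + 742900 − 42 = 747720.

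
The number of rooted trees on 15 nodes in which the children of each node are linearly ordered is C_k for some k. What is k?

A rooted plane tree on 15 nodes has 14 edges, and such trees are counted by C_14.

14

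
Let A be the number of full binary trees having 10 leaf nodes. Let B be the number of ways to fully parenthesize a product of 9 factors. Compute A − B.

3432

Full binary trees with 10 leaves have 10−1 = 9 internal nodes, so there are C_9 of them. So A = C_9 = 4862.
Ways to associate a product of 9 factors correspond to binary trees on 9 leaves, so the count is C_8. So B = C_8 = 1430.
A − B = 4862 − 1430 = 3432.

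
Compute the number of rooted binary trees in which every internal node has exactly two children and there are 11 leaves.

A full binary tree with L leaves has L−1 internal nodes and is counted by C_{L−1}; L = 11 gives C_10.
C_10 = 16796.

16796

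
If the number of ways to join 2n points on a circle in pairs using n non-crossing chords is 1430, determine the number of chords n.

Non-crossing pairings of 2n points on a circle are counted by C_n; 1430 = C_8.

8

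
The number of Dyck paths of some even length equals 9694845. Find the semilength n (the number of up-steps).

15

Dyck paths of semilength n are counted by C_n; 9694845 = C_15.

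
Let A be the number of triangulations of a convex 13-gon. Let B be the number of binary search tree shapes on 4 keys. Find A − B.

58772

The number of triangulations of a 13-gon is the Catalan number C_11 (index = sides − 2). So A = C_11 = 58786.
Rooted binary trees with 4 nodes (each child slot possibly empty) number C_4. So B = C_4 = 14.
A − B = 58786 − 14 = 58772.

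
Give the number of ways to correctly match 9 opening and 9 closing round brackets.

Balanced strings of n pairs of brackets are counted by C_n; here n = 9.
C_9 = C_8 · 2(2·8+1)/(8+2) = 1430 · 34/10 = 4862.

4862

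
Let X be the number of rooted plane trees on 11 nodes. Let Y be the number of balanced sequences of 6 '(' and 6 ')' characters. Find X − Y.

Rooted ordered (plane) trees on m nodes have m−1 edges and are counted by C_{m−1}; m = 11 gives C_10. So X = C_10 = 16796.
A balanced arrangement of 6 bracket pairs is a Dyck word of semilength 6, so the count is C_6. So Y = C_6 = 132.
X − Y = 16796 − 132 = 16664.

16664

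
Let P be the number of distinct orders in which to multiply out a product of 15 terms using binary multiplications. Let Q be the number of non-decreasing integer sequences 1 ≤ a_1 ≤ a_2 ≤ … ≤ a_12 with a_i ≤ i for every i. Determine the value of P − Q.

Parenthesizations of m factors correspond to full binary trees with m leaves, counted by C_{m−1}; m = 15 gives C_14. So P = C_14 = 2674440.
Weakly increasing sequences with a_i ≤ i biject with Dyck paths of semilength 12, so there are C_12. So Q = C_12 = 208012.
P − Q = 2674440 − 208012 = 2466428.

2466428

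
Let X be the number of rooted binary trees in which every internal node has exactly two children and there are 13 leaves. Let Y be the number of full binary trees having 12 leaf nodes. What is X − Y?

149226

A full binary tree with L leaves has L−1 internal nodes and is counted by C_{L−1}; L = 13 gives C_12. So X = C_12 = 208012.
Full binary trees with 12 leaves have 12−1 = 11 internal nodes, so there are C_11 of them. So Y = C_11 = 58786.
X − Y = 208012 − 58786 = 149226.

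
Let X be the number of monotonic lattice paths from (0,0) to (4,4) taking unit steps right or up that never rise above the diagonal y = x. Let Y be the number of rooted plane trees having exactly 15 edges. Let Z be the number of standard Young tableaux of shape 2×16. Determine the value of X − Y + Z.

25662839

Monotone paths in an n×n grid that stay weakly below the diagonal are counted by C_n; here n = 4. So X = C_4 = 14.
Rooted ordered trees with n edges are counted by C_n; here n = 15. So Y = C_15 = 9694845.
By the hook-length formula (or a Dyck-path bijection), SYT of shape 2×16 number C_16. So Z = C_16 = 35357670.
X − Y + Z = 14 − 9694845 + 35357670 = 25662839.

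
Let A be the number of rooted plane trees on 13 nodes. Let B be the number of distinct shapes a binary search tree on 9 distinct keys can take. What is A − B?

A rooted plane tree on 13 nodes has 12 edges, and such trees are counted by C_12. So A = C_12 = 208012.
There are C_n binary search tree shapes on n keys; with n = 9 that is C_9. So B = C_9 = 4862.
A − B = 208012 − 4862 = 203150.

203150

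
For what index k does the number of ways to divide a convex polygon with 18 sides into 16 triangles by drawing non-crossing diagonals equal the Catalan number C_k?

A convex 18-gon is triangulated into 16 triangles, and the number of such triangulations is the Catalan number C_{18−2} = C_16.

16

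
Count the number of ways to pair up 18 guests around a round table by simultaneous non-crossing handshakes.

4862

With 18 = 2·9 people, non-crossing handshake pairings are non-crossing perfect matchings on a circle, counted by C_9.
C_9 = C_8 · 2(2·8+1)/(8+2) = 1430 · 34/10 = 4862.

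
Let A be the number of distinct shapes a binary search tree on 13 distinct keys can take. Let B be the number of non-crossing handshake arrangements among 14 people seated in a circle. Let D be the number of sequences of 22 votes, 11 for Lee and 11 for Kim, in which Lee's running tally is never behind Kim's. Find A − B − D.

Rooted binary trees with 13 nodes (each child slot possibly empty) number C_13. So A = C_13 = 742900.
Non-crossing handshake pairings of 2n people are counted by C_n; 14 people gives n = 7. So B = C_7 = 429.
Reading a vote for the leader as '(' and for the other as ')' turns such a sequence into a balanced string of 11 pairs, so the count is C_11. So D = C_11 = 58786.
A − B − D = 742900 − 429 − 58786 = 683685.

683685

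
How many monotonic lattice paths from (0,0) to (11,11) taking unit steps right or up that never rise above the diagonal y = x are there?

Monotone paths in an n×n grid that stay weakly below the diagonal are counted by C_n; here n = 11.
C_11 = C(22,11)/12 = 705432/12 = 58786.

58786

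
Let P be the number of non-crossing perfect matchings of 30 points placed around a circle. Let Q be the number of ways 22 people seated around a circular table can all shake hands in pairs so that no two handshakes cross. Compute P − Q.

Non-crossing perfect matchings of 2n points on a circle are counted by C_n; with 30 points, n = 15. So P = C_15 = 9694845.
Non-crossing handshake pairings of 2n people are counted by C_n; 22 people gives n = 11. So Q = C_11 = 58786.
P − Q = 9694845 − 58786 = 9636059.

9636059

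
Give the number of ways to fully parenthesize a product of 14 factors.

742900

Ways to associate a product of 14 factors correspond to binary trees on 14 leaves, so the count is C_13.
C_13 = C(26,13)/14 = 10400600/14 = 742900.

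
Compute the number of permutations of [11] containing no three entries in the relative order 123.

58786

Permutations of [n] avoiding any single length-3 pattern are counted by C_n; here n = 11.
C_11 = C(22,11)/12 = 705432/12 = 58786.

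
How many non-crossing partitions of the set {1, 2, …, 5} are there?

42

Non-crossing partitions of an n-element set are counted by C_n; here n = 5.
C_5 = 42.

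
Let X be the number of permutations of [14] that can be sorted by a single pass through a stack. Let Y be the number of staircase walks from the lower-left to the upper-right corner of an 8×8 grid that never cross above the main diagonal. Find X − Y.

By Knuth's characterisation, the stack-sortable permutations of length 14 are the 231-avoiders, numbering C_14. So X = C_14 = 2674440.
Monotone paths in an n×n grid that stay weakly below the diagonal are counted by C_n; here n = 8. So Y = C_8 = 1430.
X − Y = 2674440 − 1430 = 2673010.

2673010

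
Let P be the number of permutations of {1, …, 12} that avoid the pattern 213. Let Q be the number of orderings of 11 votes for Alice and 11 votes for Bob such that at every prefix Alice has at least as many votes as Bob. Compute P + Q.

266798

Permutations of [n] avoiding any single length-3 pattern are counted by C_n; here n = 12. So P = C_12 = 208012.
Ballot sequences with n votes each where one side never trails are Dyck words, counted by C_n; here n = 11. So Q = C_11 = 58786.
P + Q = 208012 + 58786 = 266798.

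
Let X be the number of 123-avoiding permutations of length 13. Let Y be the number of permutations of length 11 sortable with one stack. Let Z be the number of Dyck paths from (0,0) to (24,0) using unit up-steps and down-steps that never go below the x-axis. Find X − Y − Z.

476102

For any fixed pattern of length 3, the pattern-avoiding permutations of [13] number C_13. So X = C_13 = 742900.
By Knuth's characterisation, the stack-sortable permutations of length 11 are the 231-avoiders, numbering C_11. So Y = C_11 = 58786.
A Dyck path with 12 up-steps and 12 down-steps has semilength 12, so there are C_12 of them. So Z = C_12 = 208012.
X − Y − Z = 742900 − 58786 − 208012 = 476102.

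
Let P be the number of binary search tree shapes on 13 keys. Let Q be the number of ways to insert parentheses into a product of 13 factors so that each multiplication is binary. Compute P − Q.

There are C_n binary search tree shapes on n keys; with n = 13 that is C_13. So P = C_13 = 742900.
Bracketing 13 factors into binary products is counted by C_{13−1} = C_12. So Q = C_12 = 208012.
P − Q = 742900 − 208012 = 534888.

534888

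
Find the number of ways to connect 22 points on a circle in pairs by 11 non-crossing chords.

Non-crossing perfect matchings of 2n points on a circle are counted by C_n; with 22 points, n = 11.
C_11 = C(22,11)/12 = 705432/12 = 58786.

58786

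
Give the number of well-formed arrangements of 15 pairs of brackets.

A balanced arrangement of 15 bracket pairs is a Dyck word of semilength 15, so the count is C_15.
C_15 = C_14 · 2(2·14+1)/(14+2) = 2674440 · 58/16 = 9694845.

9694845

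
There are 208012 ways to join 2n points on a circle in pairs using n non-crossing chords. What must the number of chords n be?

Non-crossing pairings of 2n points on a circle are counted by C_n, and C_12 = 208012.

12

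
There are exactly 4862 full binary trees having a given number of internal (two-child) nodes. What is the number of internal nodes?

9

Full binary trees with n internal nodes are counted by C_n, and C_9 = 4862.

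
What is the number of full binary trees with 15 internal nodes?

Full binary trees with n internal nodes are counted by C_n; here n = 15.
C_15 = C(30,15)/16 = 155117520/16 = 9694845.

9694845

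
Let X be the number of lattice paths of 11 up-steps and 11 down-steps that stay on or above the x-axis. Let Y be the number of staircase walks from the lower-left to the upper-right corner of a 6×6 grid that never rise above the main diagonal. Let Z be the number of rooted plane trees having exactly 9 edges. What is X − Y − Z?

53792

Paths of 11 up- and 11 down-steps that never dip below the axis are Dyck paths; their count is C_11. So X = C_11 = 58786.
Monotone paths in an n×n grid that stay weakly below the diagonal are counted by C_n; here n = 6. So Y = C_6 = 132.
Rooted ordered trees with n edges are counted by C_n; here n = 9. So Z = C_9 = 4862.
X − Y − Z = 58786 − 132 − 4862 = 53792.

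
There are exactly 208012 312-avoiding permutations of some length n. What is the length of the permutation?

12

Permutations of [n] avoiding a fixed length-3 pattern are counted by C_n. Since C_12 = 208012, the index is 12.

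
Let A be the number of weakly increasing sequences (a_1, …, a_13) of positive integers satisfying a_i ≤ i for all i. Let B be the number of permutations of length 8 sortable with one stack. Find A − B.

741470

Such sub-staircase sequences of length n are counted by C_n; here n = 13. So A = C_13 = 742900.
Stack-sortable permutations are exactly the 231-avoiding ones, counted by C_n; here n = 8. So B = C_8 = 1430.
A − B = 742900 − 1430 = 741470.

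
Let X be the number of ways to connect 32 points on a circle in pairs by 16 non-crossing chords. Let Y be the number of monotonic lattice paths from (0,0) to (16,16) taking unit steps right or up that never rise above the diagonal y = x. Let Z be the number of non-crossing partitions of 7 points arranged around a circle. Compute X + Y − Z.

70714911

Non-crossing perfect matchings of 2n points on a circle are counted by C_n; with 32 points, n = 16. So X = C_16 = 35357670.
Monotone paths in an n×n grid that stay weakly below the diagonal are counted by C_n; here n = 16. So Y = C_16 = 35357670.
The non-crossing partitions of [7] form a lattice of size C_7. So Z = C_7 = 429.
X + Y − Z = 35357670 + 35357670 − 429 = 70714911.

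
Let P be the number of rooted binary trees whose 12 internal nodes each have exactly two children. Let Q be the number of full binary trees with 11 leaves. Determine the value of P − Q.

191216

Full binary trees with n internal nodes are counted by C_n; here n = 12. So P = C_12 = 208012.
A full binary tree with L leaves has L−1 internal nodes and is counted by C_{L−1}; L = 11 gives C_10. So Q = C_10 = 16796.
P − Q = 208012 − 16796 = 191216.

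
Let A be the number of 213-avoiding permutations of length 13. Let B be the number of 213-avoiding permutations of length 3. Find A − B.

742895

For any fixed pattern of length 3, the pattern-avoiding permutations of [13] number C_13. So A = C_13 = 742900.
Permutations of [n] avoiding any single length-3 pattern are counted by C_n; here n = 3. So B = C_3 = 5.
A − B = 742900 − 5 = 742895.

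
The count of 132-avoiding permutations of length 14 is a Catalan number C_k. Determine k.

For any fixed pattern of length 3, the pattern-avoiding permutations of [14] number C_14.

14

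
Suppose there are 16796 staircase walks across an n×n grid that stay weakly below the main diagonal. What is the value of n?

10

Such diagonal-avoiding paths in an n×n grid are counted by C_n. Since C_10 = 16796, the index is 10.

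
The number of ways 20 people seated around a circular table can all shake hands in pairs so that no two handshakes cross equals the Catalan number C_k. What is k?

Non-crossing handshake pairings of 2n people are counted by C_n; 20 people gives n = 10.

10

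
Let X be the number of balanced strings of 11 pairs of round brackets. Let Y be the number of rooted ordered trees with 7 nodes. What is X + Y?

With 11 pairs the number of balanced bracket strings is the Catalan number C_11. So X = C_11 = 58786.
A rooted plane tree on 7 nodes has 6 edges, and such trees are counted by C_6. So Y = C_6 = 132.
X + Y = 58786 + 132 = 58918.

58918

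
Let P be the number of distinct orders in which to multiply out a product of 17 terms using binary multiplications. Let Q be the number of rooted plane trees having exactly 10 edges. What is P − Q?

35340874

Ways to associate a product of 17 factors correspond to binary trees on 17 leaves, so the count is C_16. So P = C_16 = 35357670.
Rooted ordered trees with n edges are counted by C_n; here n = 10. So Q = C_10 = 16796.
P − Q = 35357670 − 16796 = 35340874.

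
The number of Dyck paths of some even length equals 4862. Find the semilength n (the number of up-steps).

9

Dyck paths of semilength n are counted by C_n; 4862 = C_9.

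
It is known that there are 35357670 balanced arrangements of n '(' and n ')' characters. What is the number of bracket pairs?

16

Balanced strings of n bracket-pairs are counted by C_n. The Catalan number equal to 35357670 is C_16.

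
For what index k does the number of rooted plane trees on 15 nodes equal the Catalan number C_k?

14

A rooted plane tree on 15 nodes has 14 edges, and such trees are counted by C_14.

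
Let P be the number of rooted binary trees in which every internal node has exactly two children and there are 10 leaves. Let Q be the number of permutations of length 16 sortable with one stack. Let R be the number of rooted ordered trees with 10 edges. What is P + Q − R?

Full binary trees with 10 leaves have 10−1 = 9 internal nodes, so there are C_9 of them. So P = C_9 = 4862.
By Knuth's characterisation, the stack-sortable permutations of length 16 are the 231-avoiders, numbering C_16. So Q = C_16 = 35357670.
A rooted plane tree with 10 edges has 11 nodes, and the count is C_10. So R = C_10 = 16796.
P + Q − R = 4862 + 35357670 − 16796 = 35345736.

35345736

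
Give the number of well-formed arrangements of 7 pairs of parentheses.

429

Balanced strings of n pairs of brackets are counted by C_n; here n = 7.
C_7 = C(14,7)/8 = 3432/8 = 429.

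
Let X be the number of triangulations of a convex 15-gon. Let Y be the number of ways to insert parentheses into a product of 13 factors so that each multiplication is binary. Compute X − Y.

534888

A convex 15-gon is triangulated into 13 triangles, and the number of such triangulations is the Catalan number C_{15−2} = C_13. So X = C_13 = 742900.
Parenthesizations of m factors correspond to full binary trees with m leaves, counted by C_{m−1}; m = 13 gives C_12. So Y = C_12 = 208012.
X − Y = 742900 − 208012 = 534888.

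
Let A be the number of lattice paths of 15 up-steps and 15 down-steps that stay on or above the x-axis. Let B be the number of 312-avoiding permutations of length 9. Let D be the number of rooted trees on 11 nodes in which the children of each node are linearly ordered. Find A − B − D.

Paths of 15 up- and 15 down-steps that never dip below the axis are Dyck paths; their count is C_15. So A = C_15 = 9694845.
Permutations of [n] avoiding any single length-3 pattern are counted by C_n; here n = 9. So B = C_9 = 4862.
A rooted plane tree on 11 nodes has 10 edges, and such trees are counted by C_10. So D = C_10 = 16796.
A − B − D = 9694845 − 4862 − 16796 = 9673187.

9673187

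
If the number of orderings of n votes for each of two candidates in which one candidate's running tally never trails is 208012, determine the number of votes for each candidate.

Such ballot sequences with n votes each are counted by C_n; 208012 = C_12.

12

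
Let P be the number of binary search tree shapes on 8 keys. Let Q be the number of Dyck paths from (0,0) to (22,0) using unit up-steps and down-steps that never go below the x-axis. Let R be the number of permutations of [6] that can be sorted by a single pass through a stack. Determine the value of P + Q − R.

60084

There are C_n binary search tree shapes on n keys; with n = 8 that is C_8. So P = C_8 = 1430.
A Dyck path with 11 up-steps and 11 down-steps has semilength 11, so there are C_11 of them. So Q = C_11 = 58786.
By Knuth's characterisation, the stack-sortable permutations of length 6 are the 231-avoiders, numbering C_6. So R = C_6 = 132.
P + Q − R = 1430 + 58786 − 132 = 60084.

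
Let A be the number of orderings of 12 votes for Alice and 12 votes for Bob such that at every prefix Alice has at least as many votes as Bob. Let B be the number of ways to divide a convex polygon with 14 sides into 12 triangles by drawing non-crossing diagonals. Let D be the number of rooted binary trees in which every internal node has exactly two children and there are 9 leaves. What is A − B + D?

Ballot sequences with n votes each where one side never trails are Dyck words, counted by C_n; here n = 12. So A = C_12 = 208012.
A convex 14-gon is triangulated into 12 triangles, and the number of such triangulations is the Catalan number C_{14−2} = C_12. So B = C_12 = 208012.
A full binary tree with L leaves has L−1 internal nodes and is counted by C_{L−1}; L = 9 gives C_8. So D = C_8 = 1430.
A − B + D = 208012 − 208012 + 1430 = 1430.

1430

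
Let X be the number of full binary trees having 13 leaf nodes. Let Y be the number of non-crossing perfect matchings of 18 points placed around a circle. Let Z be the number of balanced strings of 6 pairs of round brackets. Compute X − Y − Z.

Full binary trees with 13 leaves have 13−1 = 12 internal nodes, so there are C_12 of them. So X = C_12 = 208012.
Pairing 18 circle points by 9 non-crossing chords gives C_9 matchings. So Y = C_9 = 4862.
A balanced arrangement of 6 bracket pairs is a Dyck word of semilength 6, so the count is C_6. So Z = C_6 = 132.
X − Y − Z = 208012 − 4862 − 132 = 203018.

203018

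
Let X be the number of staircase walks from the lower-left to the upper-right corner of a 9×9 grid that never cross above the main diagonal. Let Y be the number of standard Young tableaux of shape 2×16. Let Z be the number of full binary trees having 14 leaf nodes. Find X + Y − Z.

34619632

Sub-diagonal monotone paths from (0,0) to (9,9) biject with Dyck paths of semilength 9, giving C_9. So X = C_9 = 4862.
Standard Young tableaux of shape 2×n are counted by C_n; here n = 16. So Y = C_16 = 35357670.
A full binary tree with L leaves has L−1 internal nodes and is counted by C_{L−1}; L = 14 gives C_13. So Z = C_13 = 742900.
X + Y − Z = 4862 + 35357670 − 742900 = 34619632.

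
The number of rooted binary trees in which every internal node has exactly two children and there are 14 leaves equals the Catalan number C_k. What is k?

13

Full binary trees with 14 leaves have 14−1 = 13 internal nodes, so there are C_13 of them.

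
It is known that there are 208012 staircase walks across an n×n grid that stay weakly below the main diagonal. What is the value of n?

Such diagonal-avoiding paths in an n×n grid are counted by C_n, and C_12 = 208012.

12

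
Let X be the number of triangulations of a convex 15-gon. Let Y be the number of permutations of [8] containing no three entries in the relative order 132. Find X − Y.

Triangulations of a convex m-gon are counted by C_{m−2}; with m = 15 this is C_13. So X = C_13 = 742900.
Permutations of [n] avoiding any single length-3 pattern are counted by C_n; here n = 8. So Y = C_8 = 1430.
X − Y = 742900 − 1430 = 741470.

741470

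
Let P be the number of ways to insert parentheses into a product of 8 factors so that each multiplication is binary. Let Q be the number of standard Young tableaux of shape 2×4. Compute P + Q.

Bracketing 8 factors into binary products is counted by C_{8−1} = C_7. So P = C_7 = 429.
Standard Young tableaux of shape 2×n are counted by C_n; here n = 4. So Q = C_4 = 14.
P + Q = 429 + 14 = 443.

443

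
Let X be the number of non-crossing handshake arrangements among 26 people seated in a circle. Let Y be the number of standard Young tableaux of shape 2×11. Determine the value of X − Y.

684114

Non-crossing handshake pairings of 2n people are counted by C_n; 26 people gives n = 13. So X = C_13 = 742900.
Standard Young tableaux of shape 2×n are counted by C_n; here n = 11. So Y = C_11 = 58786.
X − Y = 742900 − 58786 = 684114.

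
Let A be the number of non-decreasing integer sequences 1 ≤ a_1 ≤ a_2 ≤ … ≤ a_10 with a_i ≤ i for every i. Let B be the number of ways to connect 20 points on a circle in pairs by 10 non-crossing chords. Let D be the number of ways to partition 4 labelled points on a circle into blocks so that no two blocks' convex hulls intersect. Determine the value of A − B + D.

Weakly increasing sequences with a_i ≤ i biject with Dyck paths of semilength 10, so there are C_10. So A = C_10 = 16796.
Pairing 20 circle points by 10 non-crossing chords gives C_10 matchings. So B = C_10 = 16796.
The non-crossing partitions of [4] form a lattice of size C_4. So D = C_4 = 14.
A − B + D = 16796 − 16796 + 14 = 14.

14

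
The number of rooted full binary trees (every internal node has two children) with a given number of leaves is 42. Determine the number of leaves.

6

Full binary trees with L leaves are counted by C_{L−1}. The Catalan number equal to 42 is C_5.
So the index is 5, and the number of leaves is 5 + 1 = 6.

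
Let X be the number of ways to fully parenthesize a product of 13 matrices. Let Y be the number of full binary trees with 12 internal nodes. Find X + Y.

416024

Parenthesizations of m factors correspond to full binary trees with m leaves, counted by C_{m−1}; m = 13 gives C_12. So X = C_12 = 208012.
Full binary trees with n internal nodes are counted by C_n; here n = 12. So Y = C_12 = 208012.
X + Y = 208012 + 208012 = 416024.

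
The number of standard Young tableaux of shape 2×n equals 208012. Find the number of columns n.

12

Standard Young tableaux of shape 2×n are counted by C_n, and C_12 = 208012.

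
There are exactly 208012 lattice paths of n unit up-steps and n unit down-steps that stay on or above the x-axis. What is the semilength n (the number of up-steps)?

Dyck paths of semilength n are counted by C_n; 208012 = C_12.

12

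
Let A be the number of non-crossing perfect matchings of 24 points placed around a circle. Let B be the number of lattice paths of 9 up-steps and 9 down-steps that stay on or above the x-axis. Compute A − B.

203150

Non-crossing perfect matchings of 2n points on a circle are counted by C_n; with 24 points, n = 12. So A = C_12 = 208012.
Dyck paths of semilength n (length 2n) are counted by C_n; here n = 9. So B = C_9 = 4862.
A − B = 208012 − 4862 = 203150.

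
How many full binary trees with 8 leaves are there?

A full binary tree with L leaves has L−1 internal nodes and is counted by C_{L−1}; L = 8 gives C_7.
C_7 = C_6 · 2(2·6+1)/(6+2) = 132 · 26/8 = 429.

429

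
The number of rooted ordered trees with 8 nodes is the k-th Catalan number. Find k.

7

A rooted plane tree on 8 nodes has 7 edges, and such trees are counted by C_7.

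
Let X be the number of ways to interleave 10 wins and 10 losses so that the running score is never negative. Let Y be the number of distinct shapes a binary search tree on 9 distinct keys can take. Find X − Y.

11934

Reading a vote for the leader as '(' and for the other as ')' turns such a sequence into a balanced string of 10 pairs, so the count is C_10. So X = C_10 = 16796.
Binary trees (left/right distinguished) on n nodes are counted by C_n; here n = 9. So Y = C_9 = 4862.
X − Y = 16796 − 4862 = 11934.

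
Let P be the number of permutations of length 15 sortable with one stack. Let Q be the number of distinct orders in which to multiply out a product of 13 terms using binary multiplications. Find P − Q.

9486833

By Knuth's characterisation, the stack-sortable permutations of length 15 are the 231-avoiders, numbering C_15. So P = C_15 = 9694845.
Bracketing 13 factors into binary products is counted by C_{13−1} = C_12. So Q = C_12 = 208012.
P − Q = 9694845 − 208012 = 9486833.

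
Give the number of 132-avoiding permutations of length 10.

Permutations of [n] avoiding any single length-3 pattern are counted by C_n; here n = 10.
C_10 = C(20,10)/11 = 184756/11 = 16796.

16796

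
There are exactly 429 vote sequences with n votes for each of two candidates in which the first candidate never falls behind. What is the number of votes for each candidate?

Such ballot sequences with n votes each are counted by C_n. Since C_7 = 429, the index is 7.

7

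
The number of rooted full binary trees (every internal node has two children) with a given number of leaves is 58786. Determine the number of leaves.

12

Full binary trees with L leaves are counted by C_{L−1}; 58786 = C_11.
So the index is 11, and the number of leaves is 11 + 1 = 12.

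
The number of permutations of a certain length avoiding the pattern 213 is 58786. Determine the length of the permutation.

Permutations of [n] avoiding a fixed length-3 pattern are counted by C_n, and C_11 = 58786.

11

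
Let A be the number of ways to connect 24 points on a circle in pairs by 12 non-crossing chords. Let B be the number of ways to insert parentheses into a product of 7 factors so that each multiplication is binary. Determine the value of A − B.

Non-crossing perfect matchings of 2n points on a circle are counted by C_n; with 24 points, n = 12. So A = C_12 = 208012.
Bracketing 7 factors into binary products is counted by C_{7−1} = C_6. So B = C_6 = 132.
A − B = 208012 − 132 = 207880.

207880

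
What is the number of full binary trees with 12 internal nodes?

The number of full binary trees on 12 internal nodes is the Catalan number C_12.
C_12 = C(24,12)/13 = 2704156/13 = 208012.

208012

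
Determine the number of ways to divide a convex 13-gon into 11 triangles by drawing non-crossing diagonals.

58786

The number of triangulations of a 13-gon is the Catalan number C_11 (index = sides − 2).
C_11 = C(22,11)/12 = 705432/12 = 58786.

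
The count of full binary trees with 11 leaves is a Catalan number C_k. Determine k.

10

A full binary tree with L leaves has L−1 internal nodes and is counted by C_{L−1}; L = 11 gives C_10.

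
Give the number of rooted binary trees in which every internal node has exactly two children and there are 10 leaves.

A full binary tree with L leaves has L−1 internal nodes and is counted by C_{L−1}; L = 10 gives C_9.
C_9 = 4862.

4862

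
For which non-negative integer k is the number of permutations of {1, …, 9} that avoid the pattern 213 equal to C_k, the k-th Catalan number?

Permutations of [n] avoiding any single length-3 pattern are counted by C_n; here n = 9.

9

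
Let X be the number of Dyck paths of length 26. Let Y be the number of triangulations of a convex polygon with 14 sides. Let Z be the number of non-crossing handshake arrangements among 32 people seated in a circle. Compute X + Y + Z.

36308582

A Dyck path with 13 up-steps and 13 down-steps has semilength 13, so there are C_13 of them. So X = C_13 = 742900.
A convex 14-gon is triangulated into 12 triangles, and the number of such triangulations is the Catalan number C_{14−2} = C_12. So Y = C_12 = 208012.
With 32 = 2·16 people, non-crossing handshake pairings are non-crossing perfect matchings on a circle, counted by C_16. So Z = C_16 = 35357670.
X + Y + Z = 742900 + 208012 + 35357670 = 36308582.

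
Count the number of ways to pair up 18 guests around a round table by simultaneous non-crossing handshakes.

Non-crossing handshake pairings of 2n people are counted by C_n; 18 people gives n = 9.
C_9 = C(18,9)/10 = 48620/10 = 4862.

4862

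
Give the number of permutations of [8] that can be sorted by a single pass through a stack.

Stack-sortable permutations are exactly the 231-avoiding ones, counted by C_n; here n = 8.
C_8 = C(16,8)/9 = 12870/9 = 1430.

1430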